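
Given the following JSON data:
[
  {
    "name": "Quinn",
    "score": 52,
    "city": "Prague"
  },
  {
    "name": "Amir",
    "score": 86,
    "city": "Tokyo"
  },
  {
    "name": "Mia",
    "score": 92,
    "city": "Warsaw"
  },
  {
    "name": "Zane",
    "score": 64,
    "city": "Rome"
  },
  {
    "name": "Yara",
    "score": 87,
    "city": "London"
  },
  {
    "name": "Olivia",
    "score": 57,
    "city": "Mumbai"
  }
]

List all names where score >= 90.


Filtering records where score >= 90:
  Quinn (score=52) -> no
  Amir (score=86) -> no
  Mia (score=92) -> YES
  Zane (score=64) -> no
  Yara (score=87) -> no
  Olivia (score=57) -> no


ANSWER: Mia


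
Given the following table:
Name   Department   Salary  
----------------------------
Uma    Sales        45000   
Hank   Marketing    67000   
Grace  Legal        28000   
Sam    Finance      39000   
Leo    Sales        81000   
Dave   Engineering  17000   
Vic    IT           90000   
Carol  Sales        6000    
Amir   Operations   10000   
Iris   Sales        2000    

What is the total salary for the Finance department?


Finance department members:
  Sam: 39000
Total = 39000 = 39000

ANSWER: 39000


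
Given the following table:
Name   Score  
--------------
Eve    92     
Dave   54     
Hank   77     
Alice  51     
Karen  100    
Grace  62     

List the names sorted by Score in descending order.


Sorting by Score (descending):
  Karen: 100
  Eve: 92
  Hank: 77
  Grace: 62
  Dave: 54
  Alice: 51


ANSWER: Karen, Eve, Hank, Grace, Dave, Alice


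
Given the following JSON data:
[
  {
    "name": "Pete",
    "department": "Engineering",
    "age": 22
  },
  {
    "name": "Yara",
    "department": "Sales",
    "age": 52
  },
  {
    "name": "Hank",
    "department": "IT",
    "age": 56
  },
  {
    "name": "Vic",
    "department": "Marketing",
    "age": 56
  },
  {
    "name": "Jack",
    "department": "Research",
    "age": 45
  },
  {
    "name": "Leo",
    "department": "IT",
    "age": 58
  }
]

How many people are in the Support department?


Scanning records for department = Support
  No matches found
Count: 0

ANSWER: 0


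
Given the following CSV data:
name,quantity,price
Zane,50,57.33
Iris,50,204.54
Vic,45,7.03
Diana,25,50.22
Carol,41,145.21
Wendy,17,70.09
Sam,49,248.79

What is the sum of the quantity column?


Values in 'quantity' column:
  Row 1: 50
  Row 2: 50
  Row 3: 45
  Row 4: 25
  Row 5: 41
  Row 6: 17
  Row 7: 49
Sum = 50 + 50 + 45 + 25 + 41 + 17 + 49 = 277

ANSWER: 277


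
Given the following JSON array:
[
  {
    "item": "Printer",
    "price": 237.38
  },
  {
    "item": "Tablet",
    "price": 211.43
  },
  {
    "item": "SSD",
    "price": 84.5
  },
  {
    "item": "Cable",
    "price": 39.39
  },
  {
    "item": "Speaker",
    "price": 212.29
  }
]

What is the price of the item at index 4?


Array index 4 -> Speaker
price = 212.29

ANSWER: 212.29


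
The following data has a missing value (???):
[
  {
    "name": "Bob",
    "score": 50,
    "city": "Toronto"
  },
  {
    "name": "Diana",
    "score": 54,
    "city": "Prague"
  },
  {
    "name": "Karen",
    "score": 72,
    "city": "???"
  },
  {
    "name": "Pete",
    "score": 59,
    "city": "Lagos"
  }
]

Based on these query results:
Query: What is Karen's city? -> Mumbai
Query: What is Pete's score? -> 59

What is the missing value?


The missing value is Karen's city
From query: Karen's city = Mumbai

ANSWER: Mumbai


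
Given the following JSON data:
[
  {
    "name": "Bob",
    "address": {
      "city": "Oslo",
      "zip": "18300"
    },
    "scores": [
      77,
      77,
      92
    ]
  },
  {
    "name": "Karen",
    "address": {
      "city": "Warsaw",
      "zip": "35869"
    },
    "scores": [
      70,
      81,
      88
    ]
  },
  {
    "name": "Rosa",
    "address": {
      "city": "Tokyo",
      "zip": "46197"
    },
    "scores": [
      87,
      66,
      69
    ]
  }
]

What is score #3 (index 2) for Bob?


Path: records[0].scores[2]
Value: 92

ANSWER: 92


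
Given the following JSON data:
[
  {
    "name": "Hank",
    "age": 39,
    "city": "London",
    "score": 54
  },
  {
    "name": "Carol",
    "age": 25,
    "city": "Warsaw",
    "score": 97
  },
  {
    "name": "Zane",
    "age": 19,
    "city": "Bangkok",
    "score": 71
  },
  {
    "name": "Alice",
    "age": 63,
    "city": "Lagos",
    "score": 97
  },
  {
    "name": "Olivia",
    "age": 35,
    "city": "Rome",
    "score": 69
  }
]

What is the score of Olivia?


Looking up record where name = Olivia
Record index: 4
Field 'score' = 69

ANSWER: 69


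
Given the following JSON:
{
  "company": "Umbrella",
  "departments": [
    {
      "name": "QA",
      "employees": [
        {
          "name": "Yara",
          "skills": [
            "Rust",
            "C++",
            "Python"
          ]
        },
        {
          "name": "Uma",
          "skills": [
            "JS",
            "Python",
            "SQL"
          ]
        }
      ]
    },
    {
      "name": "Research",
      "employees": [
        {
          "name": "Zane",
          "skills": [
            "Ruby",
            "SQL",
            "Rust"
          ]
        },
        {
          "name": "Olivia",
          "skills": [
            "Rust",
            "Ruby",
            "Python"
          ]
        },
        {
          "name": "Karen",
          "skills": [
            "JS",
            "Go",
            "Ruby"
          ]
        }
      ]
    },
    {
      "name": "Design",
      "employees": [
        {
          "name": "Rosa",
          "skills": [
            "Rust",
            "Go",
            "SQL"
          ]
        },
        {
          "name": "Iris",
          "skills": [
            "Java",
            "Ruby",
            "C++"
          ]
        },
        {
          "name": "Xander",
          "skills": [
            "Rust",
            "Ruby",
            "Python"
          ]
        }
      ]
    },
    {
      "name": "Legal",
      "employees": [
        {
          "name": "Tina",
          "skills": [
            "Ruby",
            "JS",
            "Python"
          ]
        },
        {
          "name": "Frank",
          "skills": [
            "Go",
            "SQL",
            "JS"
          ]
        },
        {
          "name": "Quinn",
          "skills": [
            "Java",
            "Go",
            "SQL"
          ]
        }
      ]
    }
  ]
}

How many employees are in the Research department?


Path: departments[1].employees
Count: 3

ANSWER: 3


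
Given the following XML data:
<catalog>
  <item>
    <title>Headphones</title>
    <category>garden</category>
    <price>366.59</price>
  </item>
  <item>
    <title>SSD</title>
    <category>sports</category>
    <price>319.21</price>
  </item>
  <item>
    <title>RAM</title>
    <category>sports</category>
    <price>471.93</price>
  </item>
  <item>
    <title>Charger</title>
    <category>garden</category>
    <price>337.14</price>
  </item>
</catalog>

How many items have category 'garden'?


Scanning <item> elements for <category>garden</category>:
  Item 1: Headphones -> MATCH
  Item 4: Charger -> MATCH
Count: 2

ANSWER: 2


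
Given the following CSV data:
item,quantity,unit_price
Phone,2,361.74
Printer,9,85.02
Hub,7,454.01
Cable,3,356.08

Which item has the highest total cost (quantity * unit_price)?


Computing row totals:
  Phone: 723.48
  Printer: 765.18
  Hub: 3178.07
  Cable: 1068.24
Maximum: Hub (3178.07)

ANSWER: Hub


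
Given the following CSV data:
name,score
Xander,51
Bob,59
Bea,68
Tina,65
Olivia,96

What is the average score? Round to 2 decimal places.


Scores: 51, 59, 68, 65, 96
Sum = 339
Count = 5
Average = 339 / 5 = 67.80

ANSWER: 67.80


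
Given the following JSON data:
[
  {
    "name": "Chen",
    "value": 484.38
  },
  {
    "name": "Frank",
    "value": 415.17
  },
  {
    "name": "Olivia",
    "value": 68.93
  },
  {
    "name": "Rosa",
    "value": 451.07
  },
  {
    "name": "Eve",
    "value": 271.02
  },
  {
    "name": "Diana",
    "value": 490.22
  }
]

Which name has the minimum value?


Comparing values:
  Chen: 484.38
  Frank: 415.17
  Olivia: 68.93
  Rosa: 451.07
  Eve: 271.02
  Diana: 490.22
Minimum: Olivia (68.93)

ANSWER: Olivia


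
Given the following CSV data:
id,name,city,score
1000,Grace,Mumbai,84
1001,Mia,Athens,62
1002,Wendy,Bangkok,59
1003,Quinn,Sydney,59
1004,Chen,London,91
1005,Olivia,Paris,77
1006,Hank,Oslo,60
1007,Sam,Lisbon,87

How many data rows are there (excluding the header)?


Counting rows (excluding header):
Header: id,name,city,score
Data rows: 8

ANSWER: 8


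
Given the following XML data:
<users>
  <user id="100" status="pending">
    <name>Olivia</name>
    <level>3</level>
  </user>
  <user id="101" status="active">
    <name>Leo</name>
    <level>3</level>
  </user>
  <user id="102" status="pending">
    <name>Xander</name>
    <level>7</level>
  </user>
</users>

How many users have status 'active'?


Counting users with status='active':
  Leo (id=101) -> MATCH
Count: 1

ANSWER: 1


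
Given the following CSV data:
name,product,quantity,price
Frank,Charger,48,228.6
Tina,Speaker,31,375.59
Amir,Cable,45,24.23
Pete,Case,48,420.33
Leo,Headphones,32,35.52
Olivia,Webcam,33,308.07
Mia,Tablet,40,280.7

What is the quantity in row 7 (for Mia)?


Row 7: Mia
Column 'quantity' = 40

ANSWER: 40


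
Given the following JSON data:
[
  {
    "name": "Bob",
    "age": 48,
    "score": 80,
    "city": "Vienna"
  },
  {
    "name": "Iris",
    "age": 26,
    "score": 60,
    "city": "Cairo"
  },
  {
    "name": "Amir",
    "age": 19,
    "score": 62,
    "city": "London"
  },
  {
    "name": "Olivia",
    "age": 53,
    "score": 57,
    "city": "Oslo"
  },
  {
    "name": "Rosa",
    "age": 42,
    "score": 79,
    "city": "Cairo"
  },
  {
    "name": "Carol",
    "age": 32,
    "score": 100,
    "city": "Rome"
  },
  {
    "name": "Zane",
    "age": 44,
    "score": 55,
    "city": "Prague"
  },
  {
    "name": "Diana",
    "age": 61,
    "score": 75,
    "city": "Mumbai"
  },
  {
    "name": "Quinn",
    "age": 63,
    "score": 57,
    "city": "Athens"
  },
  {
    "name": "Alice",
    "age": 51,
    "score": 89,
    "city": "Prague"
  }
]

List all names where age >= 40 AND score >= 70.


Checking both conditions:
  Bob (age=48, score=80) -> YES
  Iris (age=26, score=60) -> no
  Amir (age=19, score=62) -> no
  Olivia (age=53, score=57) -> no
  Rosa (age=42, score=79) -> YES
  Carol (age=32, score=100) -> no
  Zane (age=44, score=55) -> no
  Diana (age=61, score=75) -> YES
  Quinn (age=63, score=57) -> no
  Alice (age=51, score=89) -> YES


ANSWER: Bob, Rosa, Diana, Alice


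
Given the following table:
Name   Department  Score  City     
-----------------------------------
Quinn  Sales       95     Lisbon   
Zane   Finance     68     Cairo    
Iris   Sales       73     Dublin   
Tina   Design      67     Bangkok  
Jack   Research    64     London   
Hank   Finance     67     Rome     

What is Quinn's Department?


Row 1: Quinn
Department = Sales

ANSWER: Sales


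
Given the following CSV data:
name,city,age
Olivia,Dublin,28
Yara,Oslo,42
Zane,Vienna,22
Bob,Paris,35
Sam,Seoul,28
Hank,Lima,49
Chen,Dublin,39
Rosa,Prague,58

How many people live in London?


Scanning city column for 'London':
Total matches: 0

ANSWER: 0


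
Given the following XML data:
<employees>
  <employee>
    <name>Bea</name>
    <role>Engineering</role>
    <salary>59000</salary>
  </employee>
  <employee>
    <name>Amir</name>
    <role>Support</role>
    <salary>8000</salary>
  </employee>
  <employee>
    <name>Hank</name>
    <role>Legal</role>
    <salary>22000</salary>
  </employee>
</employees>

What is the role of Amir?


Searching for <employee> with <name>Amir</name>
Found at position 2
<role>Support</role>

ANSWER: Support


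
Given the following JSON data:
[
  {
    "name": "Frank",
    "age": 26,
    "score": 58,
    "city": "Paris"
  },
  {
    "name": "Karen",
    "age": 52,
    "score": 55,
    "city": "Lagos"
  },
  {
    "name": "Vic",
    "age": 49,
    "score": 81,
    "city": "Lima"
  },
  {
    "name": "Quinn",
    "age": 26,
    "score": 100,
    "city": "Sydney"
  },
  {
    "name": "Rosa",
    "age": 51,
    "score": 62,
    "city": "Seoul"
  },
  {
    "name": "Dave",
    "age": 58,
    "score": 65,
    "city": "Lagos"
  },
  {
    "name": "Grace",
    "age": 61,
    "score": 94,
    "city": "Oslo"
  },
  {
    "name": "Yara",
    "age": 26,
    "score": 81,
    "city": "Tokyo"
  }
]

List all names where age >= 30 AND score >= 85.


Checking both conditions:
  Frank (age=26, score=58) -> no
  Karen (age=52, score=55) -> no
  Vic (age=49, score=81) -> no
  Quinn (age=26, score=100) -> no
  Rosa (age=51, score=62) -> no
  Dave (age=58, score=65) -> no
  Grace (age=61, score=94) -> YES
  Yara (age=26, score=81) -> no


ANSWER: Grace


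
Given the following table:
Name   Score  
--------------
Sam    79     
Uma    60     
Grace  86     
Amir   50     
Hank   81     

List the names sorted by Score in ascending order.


Sorting by Score (ascending):
  Amir: 50
  Uma: 60
  Sam: 79
  Hank: 81
  Grace: 86


ANSWER: Amir, Uma, Sam, Hank, Grace


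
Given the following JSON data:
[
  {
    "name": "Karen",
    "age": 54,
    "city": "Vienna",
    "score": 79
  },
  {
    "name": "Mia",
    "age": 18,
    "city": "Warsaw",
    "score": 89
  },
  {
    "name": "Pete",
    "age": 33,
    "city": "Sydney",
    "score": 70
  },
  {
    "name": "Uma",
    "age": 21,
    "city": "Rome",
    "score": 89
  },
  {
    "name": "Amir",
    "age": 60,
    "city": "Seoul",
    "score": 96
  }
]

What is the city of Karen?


Looking up record where name = Karen
Record index: 0
Field 'city' = Vienna

ANSWER: Vienna


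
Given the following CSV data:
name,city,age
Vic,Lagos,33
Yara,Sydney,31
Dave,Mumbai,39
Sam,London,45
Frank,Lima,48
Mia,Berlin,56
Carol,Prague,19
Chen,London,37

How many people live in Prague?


Scanning city column for 'Prague':
  Row 7: Carol -> MATCH
Total matches: 1

ANSWER: 1


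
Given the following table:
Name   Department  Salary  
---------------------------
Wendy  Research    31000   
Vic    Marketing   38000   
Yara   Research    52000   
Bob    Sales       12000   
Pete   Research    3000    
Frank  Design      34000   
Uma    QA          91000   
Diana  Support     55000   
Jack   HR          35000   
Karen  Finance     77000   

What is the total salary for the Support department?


Support department members:
  Diana: 55000
Total = 55000 = 55000

ANSWER: 55000


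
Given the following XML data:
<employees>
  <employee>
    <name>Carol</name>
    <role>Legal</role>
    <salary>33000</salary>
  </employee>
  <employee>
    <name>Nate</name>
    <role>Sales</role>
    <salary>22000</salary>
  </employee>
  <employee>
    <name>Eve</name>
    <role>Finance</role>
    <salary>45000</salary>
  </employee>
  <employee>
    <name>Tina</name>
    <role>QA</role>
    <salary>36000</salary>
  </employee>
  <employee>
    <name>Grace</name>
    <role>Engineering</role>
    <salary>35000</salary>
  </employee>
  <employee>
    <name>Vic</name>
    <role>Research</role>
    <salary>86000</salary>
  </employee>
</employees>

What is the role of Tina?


Searching for <employee> with <name>Tina</name>
Found at position 4
<role>QA</role>

ANSWER: QA


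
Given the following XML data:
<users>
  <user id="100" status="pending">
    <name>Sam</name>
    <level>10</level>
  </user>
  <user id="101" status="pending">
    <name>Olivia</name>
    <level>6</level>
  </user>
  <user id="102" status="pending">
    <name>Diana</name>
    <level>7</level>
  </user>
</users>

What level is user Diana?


Finding user: Diana
<level>7</level>

ANSWER: 7


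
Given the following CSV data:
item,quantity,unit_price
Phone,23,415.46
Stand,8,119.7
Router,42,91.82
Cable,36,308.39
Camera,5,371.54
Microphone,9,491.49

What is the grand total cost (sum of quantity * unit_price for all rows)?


Computing row totals:
  Phone: 23 * 415.46 = 9555.58
  Stand: 8 * 119.7 = 957.6
  Router: 42 * 91.82 = 3856.44
  Cable: 36 * 308.39 = 11102.04
  Camera: 5 * 371.54 = 1857.7
  Microphone: 9 * 491.49 = 4423.41
Grand total = 9555.58 + 957.6 + 3856.44 + 11102.04 + 1857.7 + 4423.41 = 31752.77

ANSWER: 31752.77


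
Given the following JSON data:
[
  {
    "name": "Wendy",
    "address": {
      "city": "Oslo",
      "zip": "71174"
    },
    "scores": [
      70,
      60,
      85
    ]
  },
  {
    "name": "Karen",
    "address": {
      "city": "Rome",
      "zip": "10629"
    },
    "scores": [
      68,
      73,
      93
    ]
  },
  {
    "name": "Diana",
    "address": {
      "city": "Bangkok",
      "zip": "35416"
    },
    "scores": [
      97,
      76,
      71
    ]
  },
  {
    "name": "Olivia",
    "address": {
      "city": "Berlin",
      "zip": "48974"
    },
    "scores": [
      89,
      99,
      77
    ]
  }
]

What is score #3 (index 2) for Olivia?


Path: records[3].scores[2]
Value: 77

ANSWER: 77


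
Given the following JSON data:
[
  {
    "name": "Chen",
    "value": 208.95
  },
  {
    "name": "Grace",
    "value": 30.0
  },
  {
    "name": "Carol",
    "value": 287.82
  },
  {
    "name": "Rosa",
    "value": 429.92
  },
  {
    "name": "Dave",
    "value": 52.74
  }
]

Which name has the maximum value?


Comparing values:
  Chen: 208.95
  Grace: 30.0
  Carol: 287.82
  Rosa: 429.92
  Dave: 52.74
Maximum: Rosa (429.92)

ANSWER: Rosa


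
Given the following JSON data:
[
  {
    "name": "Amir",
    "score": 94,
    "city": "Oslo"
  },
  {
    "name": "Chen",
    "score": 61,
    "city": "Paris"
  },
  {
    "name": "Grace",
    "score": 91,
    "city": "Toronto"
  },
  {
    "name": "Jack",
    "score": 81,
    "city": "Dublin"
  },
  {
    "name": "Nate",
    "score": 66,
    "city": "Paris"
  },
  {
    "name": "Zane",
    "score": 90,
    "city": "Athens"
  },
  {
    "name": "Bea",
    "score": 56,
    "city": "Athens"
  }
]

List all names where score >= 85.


Filtering records where score >= 85:
  Amir (score=94) -> YES
  Chen (score=61) -> no
  Grace (score=91) -> YES
  Jack (score=81) -> no
  Nate (score=66) -> no
  Zane (score=90) -> YES
  Bea (score=56) -> no


ANSWER: Amir, Grace, Zane


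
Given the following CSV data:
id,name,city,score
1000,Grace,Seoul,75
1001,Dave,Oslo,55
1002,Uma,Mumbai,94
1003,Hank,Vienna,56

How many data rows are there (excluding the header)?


Counting rows (excluding header):
Header: id,name,city,score
Data rows: 4

ANSWER: 4


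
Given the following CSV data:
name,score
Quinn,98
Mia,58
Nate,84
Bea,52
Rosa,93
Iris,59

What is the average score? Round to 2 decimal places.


Scores: 98, 58, 84, 52, 93, 59
Sum = 444
Count = 6
Average = 444 / 6 = 74.00

ANSWER: 74.00


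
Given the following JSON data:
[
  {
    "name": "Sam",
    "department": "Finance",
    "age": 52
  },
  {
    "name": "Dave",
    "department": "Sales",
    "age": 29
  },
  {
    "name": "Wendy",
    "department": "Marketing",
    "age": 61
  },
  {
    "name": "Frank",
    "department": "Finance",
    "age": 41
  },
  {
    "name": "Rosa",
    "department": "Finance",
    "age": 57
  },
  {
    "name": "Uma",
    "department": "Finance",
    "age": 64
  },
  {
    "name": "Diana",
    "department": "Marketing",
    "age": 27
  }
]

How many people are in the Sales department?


Scanning records for department = Sales
  Record 1: Dave
Count: 1

ANSWER: 1


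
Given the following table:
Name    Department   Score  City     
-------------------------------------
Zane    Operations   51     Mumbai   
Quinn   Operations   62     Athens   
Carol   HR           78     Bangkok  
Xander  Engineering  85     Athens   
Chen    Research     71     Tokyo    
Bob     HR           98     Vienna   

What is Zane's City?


Row 1: Zane
City = Mumbai

ANSWER: Mumbai


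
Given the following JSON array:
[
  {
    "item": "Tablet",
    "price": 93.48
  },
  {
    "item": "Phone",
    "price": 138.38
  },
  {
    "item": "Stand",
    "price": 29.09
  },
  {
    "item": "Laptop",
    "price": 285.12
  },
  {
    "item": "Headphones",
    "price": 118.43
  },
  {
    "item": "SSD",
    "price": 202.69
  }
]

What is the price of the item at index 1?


Array index 1 -> Phone
price = 138.38

ANSWER: 138.38


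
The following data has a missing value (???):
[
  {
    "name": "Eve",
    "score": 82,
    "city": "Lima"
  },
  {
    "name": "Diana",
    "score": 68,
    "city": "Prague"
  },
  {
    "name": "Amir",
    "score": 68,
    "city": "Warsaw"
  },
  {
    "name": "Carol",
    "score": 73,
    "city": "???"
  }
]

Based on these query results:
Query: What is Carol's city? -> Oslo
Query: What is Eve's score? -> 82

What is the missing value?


The missing value is Carol's city
From query: Carol's city = Oslo

ANSWER: Oslo


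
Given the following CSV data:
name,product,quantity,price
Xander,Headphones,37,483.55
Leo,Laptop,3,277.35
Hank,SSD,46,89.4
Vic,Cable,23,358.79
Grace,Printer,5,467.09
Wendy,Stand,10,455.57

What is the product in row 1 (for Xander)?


Row 1: Xander
Column 'product' = Headphones

ANSWER: Headphones


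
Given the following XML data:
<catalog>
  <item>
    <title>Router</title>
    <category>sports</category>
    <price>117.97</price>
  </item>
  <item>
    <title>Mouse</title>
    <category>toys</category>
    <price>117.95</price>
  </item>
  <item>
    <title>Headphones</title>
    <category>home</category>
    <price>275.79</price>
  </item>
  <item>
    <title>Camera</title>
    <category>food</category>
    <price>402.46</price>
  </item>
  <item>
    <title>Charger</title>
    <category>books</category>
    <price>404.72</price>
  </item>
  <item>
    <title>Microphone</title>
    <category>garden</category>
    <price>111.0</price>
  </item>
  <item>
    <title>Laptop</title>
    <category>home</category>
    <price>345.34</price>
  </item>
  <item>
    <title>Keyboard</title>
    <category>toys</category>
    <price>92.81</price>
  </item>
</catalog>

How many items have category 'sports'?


Scanning <item> elements for <category>sports</category>:
  Item 1: Router -> MATCH
Count: 1

ANSWER: 1


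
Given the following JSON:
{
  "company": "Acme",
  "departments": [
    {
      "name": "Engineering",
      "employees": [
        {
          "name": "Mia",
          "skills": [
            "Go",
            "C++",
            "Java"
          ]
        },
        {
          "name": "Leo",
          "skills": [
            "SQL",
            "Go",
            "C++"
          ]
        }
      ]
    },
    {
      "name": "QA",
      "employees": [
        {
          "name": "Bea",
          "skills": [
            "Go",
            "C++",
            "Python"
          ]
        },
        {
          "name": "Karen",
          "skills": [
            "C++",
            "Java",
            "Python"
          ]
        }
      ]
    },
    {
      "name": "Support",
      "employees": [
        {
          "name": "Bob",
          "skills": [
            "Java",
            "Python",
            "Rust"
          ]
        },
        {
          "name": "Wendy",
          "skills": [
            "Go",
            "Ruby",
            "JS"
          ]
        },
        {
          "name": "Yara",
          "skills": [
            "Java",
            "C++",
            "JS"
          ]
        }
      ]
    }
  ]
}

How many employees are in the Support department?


Path: departments[2].employees
Count: 3

ANSWER: 3


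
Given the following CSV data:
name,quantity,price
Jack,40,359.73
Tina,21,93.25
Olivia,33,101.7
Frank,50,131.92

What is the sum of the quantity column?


Values in 'quantity' column:
  Row 1: 40
  Row 2: 21
  Row 3: 33
  Row 4: 50
Sum = 40 + 21 + 33 + 50 = 144

ANSWER: 144


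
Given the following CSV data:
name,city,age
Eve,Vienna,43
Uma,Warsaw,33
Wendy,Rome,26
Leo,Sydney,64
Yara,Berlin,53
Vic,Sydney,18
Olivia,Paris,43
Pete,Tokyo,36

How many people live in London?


Scanning city column for 'London':
Total matches: 0

ANSWER: 0


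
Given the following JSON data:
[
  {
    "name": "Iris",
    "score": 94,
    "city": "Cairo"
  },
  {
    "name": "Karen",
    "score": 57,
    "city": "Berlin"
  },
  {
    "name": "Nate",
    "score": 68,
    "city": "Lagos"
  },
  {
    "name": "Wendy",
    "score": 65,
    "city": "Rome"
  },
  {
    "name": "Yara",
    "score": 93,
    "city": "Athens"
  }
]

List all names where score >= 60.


Filtering records where score >= 60:
  Iris (score=94) -> YES
  Karen (score=57) -> no
  Nate (score=68) -> YES
  Wendy (score=65) -> YES
  Yara (score=93) -> YES


ANSWER: Iris, Nate, Wendy, Yara


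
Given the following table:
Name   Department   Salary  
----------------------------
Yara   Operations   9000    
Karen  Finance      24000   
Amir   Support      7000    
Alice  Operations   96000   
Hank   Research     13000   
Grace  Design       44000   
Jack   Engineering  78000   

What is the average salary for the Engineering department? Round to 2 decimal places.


Engineering department members:
  Jack: 78000
Sum = 78000
Count = 1
Average = 78000 / 1 = 78000.00

ANSWER: 78000.00


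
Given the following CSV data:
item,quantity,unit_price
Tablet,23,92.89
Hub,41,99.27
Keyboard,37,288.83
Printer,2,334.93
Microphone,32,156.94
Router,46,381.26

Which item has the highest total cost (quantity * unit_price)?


Computing row totals:
  Tablet: 2136.47
  Hub: 4070.07
  Keyboard: 10686.71
  Printer: 669.86
  Microphone: 5022.08
  Router: 17537.96
Maximum: Router (17537.96)

ANSWER: Router


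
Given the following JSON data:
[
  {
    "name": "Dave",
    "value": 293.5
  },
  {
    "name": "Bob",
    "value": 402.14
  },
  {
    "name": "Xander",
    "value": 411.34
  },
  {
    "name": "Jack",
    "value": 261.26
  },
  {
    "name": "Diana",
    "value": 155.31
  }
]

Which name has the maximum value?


Comparing values:
  Dave: 293.5
  Bob: 402.14
  Xander: 411.34
  Jack: 261.26
  Diana: 155.31
Maximum: Xander (411.34)

ANSWER: Xander


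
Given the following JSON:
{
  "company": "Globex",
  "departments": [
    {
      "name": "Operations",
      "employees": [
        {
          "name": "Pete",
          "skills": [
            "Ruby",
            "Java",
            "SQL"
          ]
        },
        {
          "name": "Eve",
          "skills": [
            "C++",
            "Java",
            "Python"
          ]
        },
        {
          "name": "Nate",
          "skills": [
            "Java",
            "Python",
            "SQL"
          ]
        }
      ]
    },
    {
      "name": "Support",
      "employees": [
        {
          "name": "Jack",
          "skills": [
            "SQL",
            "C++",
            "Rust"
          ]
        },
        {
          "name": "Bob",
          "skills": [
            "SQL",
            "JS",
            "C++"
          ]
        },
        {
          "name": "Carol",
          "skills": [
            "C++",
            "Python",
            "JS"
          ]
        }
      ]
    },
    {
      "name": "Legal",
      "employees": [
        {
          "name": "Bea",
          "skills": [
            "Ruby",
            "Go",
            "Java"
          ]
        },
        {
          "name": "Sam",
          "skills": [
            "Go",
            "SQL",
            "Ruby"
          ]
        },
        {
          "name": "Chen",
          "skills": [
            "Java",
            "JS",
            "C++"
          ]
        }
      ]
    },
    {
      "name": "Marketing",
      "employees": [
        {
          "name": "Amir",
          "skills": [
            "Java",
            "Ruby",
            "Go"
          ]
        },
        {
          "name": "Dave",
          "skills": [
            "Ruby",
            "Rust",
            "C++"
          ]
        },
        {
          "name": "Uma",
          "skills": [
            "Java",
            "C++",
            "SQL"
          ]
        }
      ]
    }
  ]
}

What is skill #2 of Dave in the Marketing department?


Path: departments[3].employees[1].skills[1]
Value: Rust

ANSWER: Rust


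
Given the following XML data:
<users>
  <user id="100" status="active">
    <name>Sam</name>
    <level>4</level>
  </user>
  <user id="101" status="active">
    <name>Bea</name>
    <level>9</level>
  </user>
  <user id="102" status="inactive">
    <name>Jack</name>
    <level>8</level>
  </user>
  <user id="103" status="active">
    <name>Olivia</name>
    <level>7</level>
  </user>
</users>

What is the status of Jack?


Finding user with name = Jack
user id="102" status="inactive"

ANSWER: inactive


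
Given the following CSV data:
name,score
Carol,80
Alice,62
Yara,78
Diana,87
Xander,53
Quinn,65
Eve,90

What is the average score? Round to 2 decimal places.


Scores: 80, 62, 78, 87, 53, 65, 90
Sum = 515
Count = 7
Average = 515 / 7 = 73.57

ANSWER: 73.57


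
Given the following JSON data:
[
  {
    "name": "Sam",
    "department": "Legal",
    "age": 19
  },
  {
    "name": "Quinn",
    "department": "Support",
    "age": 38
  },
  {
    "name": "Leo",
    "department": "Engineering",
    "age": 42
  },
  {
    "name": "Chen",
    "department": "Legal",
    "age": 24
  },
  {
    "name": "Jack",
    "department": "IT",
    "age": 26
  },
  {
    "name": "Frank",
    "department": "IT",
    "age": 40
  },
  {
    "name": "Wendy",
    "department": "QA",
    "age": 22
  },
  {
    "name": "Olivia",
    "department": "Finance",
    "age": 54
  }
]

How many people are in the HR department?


Scanning records for department = HR
  No matches found
Count: 0

ANSWER: 0


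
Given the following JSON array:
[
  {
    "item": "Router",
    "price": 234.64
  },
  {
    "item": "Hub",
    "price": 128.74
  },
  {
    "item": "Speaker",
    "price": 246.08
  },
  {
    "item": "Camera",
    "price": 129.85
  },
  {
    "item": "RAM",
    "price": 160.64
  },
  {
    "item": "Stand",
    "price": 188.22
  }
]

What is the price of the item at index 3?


Array index 3 -> Camera
price = 129.85

ANSWER: 129.85


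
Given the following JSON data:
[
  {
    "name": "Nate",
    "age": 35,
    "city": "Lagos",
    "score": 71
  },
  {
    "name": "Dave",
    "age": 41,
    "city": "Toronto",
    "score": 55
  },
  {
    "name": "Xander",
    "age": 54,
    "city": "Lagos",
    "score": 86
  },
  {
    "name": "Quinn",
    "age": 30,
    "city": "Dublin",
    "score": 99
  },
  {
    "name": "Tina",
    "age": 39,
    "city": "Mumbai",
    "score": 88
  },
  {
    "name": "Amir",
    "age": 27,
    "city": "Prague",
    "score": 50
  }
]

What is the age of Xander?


Looking up record where name = Xander
Record index: 2
Field 'age' = 54

ANSWER: 54


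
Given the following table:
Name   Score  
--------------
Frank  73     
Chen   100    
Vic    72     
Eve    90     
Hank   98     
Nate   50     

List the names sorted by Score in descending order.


Sorting by Score (descending):
  Chen: 100
  Hank: 98
  Eve: 90
  Frank: 73
  Vic: 72
  Nate: 50


ANSWER: Chen, Hank, Eve, Frank, Vic, Nate


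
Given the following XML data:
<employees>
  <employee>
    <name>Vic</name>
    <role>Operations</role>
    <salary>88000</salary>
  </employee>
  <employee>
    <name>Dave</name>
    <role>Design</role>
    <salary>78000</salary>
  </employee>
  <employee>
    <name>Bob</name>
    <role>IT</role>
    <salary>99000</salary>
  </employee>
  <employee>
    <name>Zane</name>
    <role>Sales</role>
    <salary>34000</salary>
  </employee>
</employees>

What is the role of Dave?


Searching for <employee> with <name>Dave</name>
Found at position 2
<role>Design</role>

ANSWER: Design


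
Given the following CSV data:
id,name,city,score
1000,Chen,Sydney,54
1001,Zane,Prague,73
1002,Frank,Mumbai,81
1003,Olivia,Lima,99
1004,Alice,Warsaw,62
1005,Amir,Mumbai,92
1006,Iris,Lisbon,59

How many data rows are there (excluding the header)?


Counting rows (excluding header):
Header: id,name,city,score
Data rows: 7

ANSWER: 7


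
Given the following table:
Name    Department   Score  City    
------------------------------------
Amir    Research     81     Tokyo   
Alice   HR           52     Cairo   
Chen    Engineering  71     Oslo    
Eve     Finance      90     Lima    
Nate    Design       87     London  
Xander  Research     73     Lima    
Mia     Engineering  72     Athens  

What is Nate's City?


Row 5: Nate
City = London

ANSWER: London


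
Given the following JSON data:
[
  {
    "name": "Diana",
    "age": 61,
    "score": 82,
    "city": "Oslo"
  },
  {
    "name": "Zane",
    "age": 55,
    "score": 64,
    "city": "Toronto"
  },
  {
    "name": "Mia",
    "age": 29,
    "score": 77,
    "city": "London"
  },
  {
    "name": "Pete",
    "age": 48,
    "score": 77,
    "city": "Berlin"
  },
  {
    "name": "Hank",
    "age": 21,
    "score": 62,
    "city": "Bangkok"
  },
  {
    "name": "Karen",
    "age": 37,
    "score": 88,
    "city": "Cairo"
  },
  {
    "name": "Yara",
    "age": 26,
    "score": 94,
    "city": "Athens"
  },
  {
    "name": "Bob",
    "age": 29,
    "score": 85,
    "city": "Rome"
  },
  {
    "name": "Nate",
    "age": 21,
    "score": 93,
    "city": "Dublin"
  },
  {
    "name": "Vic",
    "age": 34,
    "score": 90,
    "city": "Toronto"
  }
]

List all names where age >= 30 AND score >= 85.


Checking both conditions:
  Diana (age=61, score=82) -> no
  Zane (age=55, score=64) -> no
  Mia (age=29, score=77) -> no
  Pete (age=48, score=77) -> no
  Hank (age=21, score=62) -> no
  Karen (age=37, score=88) -> YES
  Yara (age=26, score=94) -> no
  Bob (age=29, score=85) -> no
  Nate (age=21, score=93) -> no
  Vic (age=34, score=90) -> YES


ANSWER: Karen, Vic


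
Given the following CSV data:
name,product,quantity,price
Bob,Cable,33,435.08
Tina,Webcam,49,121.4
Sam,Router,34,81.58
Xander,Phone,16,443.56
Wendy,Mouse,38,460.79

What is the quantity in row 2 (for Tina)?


Row 2: Tina
Column 'quantity' = 49

ANSWER: 49


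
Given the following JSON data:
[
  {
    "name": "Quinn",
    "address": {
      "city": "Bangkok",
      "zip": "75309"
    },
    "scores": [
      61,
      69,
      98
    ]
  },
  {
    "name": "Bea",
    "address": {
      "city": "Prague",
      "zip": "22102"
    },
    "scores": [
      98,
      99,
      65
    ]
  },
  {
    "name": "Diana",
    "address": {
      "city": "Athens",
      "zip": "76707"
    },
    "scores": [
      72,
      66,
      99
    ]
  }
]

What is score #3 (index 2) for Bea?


Path: records[1].scores[2]
Value: 65

ANSWER: 65


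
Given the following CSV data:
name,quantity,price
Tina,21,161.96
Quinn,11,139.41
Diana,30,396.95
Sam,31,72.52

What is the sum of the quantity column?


Values in 'quantity' column:
  Row 1: 21
  Row 2: 11
  Row 3: 30
  Row 4: 31
Sum = 21 + 11 + 30 + 31 = 93

ANSWER: 93


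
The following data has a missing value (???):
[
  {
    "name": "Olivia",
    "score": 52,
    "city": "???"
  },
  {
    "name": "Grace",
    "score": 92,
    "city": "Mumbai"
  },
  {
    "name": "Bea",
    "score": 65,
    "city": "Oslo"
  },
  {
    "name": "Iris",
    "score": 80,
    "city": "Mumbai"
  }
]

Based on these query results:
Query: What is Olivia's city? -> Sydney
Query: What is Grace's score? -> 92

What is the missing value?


The missing value is Olivia's city
From query: Olivia's city = Sydney

ANSWER: Sydney


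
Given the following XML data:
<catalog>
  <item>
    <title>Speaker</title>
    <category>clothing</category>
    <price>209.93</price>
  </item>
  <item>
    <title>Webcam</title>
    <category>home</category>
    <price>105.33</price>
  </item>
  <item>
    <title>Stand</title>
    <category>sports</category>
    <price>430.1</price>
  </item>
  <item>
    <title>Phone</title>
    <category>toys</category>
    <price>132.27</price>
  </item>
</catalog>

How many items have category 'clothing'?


Scanning <item> elements for <category>clothing</category>:
  Item 1: Speaker -> MATCH
Count: 1

ANSWER: 1


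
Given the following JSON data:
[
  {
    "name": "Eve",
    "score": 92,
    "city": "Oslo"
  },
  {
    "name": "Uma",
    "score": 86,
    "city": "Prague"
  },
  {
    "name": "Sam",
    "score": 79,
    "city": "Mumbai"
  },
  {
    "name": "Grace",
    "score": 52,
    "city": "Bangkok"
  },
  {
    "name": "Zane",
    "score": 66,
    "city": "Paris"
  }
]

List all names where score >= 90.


Filtering records where score >= 90:
  Eve (score=92) -> YES
  Uma (score=86) -> no
  Sam (score=79) -> no
  Grace (score=52) -> no
  Zane (score=66) -> no


ANSWER: Eve


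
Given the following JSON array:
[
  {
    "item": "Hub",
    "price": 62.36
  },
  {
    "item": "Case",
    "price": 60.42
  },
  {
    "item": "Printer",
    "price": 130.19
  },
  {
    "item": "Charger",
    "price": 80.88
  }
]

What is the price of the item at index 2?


Array index 2 -> Printer
price = 130.19

ANSWER: 130.19


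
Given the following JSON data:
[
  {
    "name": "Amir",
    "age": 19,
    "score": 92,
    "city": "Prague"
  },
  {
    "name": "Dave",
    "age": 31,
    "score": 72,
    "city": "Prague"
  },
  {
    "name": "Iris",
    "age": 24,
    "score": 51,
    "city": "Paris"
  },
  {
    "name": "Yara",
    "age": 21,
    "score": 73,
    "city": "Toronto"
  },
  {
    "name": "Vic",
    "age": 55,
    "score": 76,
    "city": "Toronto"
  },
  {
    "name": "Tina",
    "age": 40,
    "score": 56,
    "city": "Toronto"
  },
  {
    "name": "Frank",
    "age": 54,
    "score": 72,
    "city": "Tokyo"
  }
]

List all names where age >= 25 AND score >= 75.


Checking both conditions:
  Amir (age=19, score=92) -> no
  Dave (age=31, score=72) -> no
  Iris (age=24, score=51) -> no
  Yara (age=21, score=73) -> no
  Vic (age=55, score=76) -> YES
  Tina (age=40, score=56) -> no
  Frank (age=54, score=72) -> no


ANSWER: Vic


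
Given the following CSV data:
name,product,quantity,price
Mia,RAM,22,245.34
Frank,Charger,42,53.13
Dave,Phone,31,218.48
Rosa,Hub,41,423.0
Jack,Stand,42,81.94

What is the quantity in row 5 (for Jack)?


Row 5: Jack
Column 'quantity' = 42

ANSWER: 42


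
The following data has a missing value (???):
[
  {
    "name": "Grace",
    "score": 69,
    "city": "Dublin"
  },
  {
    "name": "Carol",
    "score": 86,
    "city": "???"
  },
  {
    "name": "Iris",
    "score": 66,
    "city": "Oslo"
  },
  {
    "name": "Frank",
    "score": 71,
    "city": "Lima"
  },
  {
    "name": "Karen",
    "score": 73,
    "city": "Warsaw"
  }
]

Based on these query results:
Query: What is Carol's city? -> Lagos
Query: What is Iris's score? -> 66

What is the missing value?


The missing value is Carol's city
From query: Carol's city = Lagos

ANSWER: Lagos


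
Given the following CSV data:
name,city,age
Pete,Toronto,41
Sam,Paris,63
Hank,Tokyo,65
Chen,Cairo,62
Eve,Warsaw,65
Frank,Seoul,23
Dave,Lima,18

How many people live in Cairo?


Scanning city column for 'Cairo':
  Row 4: Chen -> MATCH
Total matches: 1

ANSWER: 1


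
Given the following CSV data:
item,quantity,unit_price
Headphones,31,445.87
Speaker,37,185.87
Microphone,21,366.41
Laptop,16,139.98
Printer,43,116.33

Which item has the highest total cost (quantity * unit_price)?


Computing row totals:
  Headphones: 13821.97
  Speaker: 6877.19
  Microphone: 7694.61
  Laptop: 2239.68
  Printer: 5002.19
Maximum: Headphones (13821.97)

ANSWER: Headphones


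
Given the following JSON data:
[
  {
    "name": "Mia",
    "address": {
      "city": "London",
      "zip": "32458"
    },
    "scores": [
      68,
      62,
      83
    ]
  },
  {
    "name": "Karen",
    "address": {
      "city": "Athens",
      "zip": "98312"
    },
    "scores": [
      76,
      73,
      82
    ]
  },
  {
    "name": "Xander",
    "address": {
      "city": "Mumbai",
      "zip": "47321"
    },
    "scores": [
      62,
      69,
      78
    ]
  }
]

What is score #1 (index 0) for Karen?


Path: records[1].scores[0]
Value: 76

ANSWER: 76


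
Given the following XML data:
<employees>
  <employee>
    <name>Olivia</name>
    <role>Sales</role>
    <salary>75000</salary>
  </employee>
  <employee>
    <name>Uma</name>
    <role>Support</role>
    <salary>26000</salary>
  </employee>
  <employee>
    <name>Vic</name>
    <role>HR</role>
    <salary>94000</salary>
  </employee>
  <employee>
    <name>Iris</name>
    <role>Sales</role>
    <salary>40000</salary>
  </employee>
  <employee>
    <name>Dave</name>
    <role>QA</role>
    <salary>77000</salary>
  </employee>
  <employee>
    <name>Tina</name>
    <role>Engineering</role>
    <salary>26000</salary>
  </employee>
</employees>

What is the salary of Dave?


Searching for <employee> with <name>Dave</name>
Found at position 5
<salary>77000</salary>

ANSWER: 77000
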